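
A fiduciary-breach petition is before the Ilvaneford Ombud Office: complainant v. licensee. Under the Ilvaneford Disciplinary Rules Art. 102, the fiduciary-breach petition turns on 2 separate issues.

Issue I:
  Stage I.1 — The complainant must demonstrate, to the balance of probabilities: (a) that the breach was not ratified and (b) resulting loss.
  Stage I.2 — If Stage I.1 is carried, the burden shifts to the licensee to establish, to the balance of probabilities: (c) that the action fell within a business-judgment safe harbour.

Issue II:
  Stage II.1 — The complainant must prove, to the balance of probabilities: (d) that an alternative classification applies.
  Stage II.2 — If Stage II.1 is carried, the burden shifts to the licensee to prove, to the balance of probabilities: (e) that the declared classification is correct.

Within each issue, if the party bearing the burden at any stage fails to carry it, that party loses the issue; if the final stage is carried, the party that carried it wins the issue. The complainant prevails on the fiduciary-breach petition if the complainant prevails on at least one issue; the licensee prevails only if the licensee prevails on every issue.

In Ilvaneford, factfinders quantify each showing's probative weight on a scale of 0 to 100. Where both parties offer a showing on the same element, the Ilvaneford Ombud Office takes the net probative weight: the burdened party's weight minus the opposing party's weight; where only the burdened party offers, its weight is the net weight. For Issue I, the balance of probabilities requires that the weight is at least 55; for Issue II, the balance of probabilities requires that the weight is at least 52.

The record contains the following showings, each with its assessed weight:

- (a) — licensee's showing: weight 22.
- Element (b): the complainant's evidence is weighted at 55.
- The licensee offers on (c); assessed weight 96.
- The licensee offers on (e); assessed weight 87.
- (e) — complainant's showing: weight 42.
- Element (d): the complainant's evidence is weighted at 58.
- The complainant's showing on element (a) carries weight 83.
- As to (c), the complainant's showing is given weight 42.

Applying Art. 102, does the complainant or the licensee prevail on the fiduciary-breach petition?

complainant

— Issue I —
Stage I.1 (complainant, the balance of probabilities, weight is at least 55): (a) net 83−22=61 ≥ 55 — meets; (b) 55 ≥ 55 — meets.
  The complainant carries Stage I.1; the licensee now bears the burden.
Stage I.2 (licensee, the balance of probabilities, weight is at least 55): (c) net 96−42=54 < 55 — fails.
  Not every element is met, so the licensee fails to carry Stage I.2.
The analysis ends at Stage I.2; the complainant prevails on this issue.
— Issue II —
Stage II.1 (complainant, the balance of probabilities, weight is at least 52): (d) 58 ≥ 52 — meets.
  Stage II.1 carried; the burden shifts to the licensee.
Stage II.2 (licensee, the balance of probabilities, weight is at least 52): (e) net 87−42=45 < 52 — fails.
  Stage II.2 not carried; the licensee fails its burden.
The complainant prevails on this issue.
Per-issue: Issue I → complainant; Issue II → complainant. The complainant must prevail on at least one issue; overall, the complainant prevails.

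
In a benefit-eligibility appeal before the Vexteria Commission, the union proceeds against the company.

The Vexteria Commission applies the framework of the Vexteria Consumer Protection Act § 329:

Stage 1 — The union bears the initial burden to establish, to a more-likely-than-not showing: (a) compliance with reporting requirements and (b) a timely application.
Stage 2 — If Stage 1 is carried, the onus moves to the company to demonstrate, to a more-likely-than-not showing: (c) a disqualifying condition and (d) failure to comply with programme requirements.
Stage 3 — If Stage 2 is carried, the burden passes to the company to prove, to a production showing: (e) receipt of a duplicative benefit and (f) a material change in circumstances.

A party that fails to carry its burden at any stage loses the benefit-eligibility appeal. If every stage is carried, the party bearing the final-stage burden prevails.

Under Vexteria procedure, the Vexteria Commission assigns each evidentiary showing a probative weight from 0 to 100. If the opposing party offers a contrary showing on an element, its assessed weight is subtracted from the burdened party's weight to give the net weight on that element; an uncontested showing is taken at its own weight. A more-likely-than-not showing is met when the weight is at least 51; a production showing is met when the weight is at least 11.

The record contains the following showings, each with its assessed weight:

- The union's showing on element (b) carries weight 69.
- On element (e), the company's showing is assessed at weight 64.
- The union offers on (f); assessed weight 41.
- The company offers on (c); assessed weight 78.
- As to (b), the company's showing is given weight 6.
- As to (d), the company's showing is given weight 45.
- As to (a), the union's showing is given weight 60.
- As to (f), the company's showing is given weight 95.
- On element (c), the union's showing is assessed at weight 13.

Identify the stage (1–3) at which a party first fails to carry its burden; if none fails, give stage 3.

Stage 1 (union, a more-likely-than-not showing, weight is at least 51): (a) 60 ≥ 51 — meets; (b) net 69−6=63 ≥ 51 — meets.
  All elements met. The burden passes to the company.
Stage 2 (company, a more-likely-than-not showing, weight is at least 51): (c) net 78−13=65 ≥ 51 — meets; (d) 45 < 51 — fails.
  Stage 2 not carried; the company fails its burden.
The analysis ends at Stage 2; the union prevails.

stage 2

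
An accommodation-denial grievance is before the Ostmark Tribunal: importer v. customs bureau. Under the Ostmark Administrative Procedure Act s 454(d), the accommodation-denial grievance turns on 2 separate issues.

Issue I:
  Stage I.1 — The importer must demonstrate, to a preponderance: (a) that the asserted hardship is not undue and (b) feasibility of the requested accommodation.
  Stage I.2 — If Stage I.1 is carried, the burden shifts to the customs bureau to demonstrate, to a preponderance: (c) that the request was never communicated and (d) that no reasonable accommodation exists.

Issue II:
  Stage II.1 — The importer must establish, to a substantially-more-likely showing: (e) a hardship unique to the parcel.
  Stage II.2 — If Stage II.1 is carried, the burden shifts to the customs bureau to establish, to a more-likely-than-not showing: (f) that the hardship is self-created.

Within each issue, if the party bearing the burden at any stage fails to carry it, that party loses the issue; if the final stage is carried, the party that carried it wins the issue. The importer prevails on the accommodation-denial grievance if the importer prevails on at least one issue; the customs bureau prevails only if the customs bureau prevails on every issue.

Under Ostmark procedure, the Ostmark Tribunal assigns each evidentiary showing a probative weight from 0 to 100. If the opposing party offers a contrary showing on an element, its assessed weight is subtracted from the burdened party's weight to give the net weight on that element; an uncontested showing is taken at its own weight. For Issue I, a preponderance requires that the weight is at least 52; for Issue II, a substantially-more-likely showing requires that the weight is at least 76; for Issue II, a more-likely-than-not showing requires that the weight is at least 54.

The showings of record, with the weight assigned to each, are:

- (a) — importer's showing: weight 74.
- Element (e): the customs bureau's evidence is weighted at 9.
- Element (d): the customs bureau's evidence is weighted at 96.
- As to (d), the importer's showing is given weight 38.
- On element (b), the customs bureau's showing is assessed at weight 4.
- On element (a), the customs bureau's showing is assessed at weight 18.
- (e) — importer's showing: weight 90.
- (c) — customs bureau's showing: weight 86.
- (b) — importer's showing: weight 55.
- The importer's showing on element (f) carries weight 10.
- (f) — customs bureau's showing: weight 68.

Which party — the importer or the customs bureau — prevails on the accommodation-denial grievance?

customs bureau

— Issue I —
At Stage I.1 the importer must meet a preponderance (weight is at least 52): on (a) the weight is 74 less the opposing 18 gives net 56, which does reach 52, so (a) meets the standard; on (b) the weight is 55 less the opposing 4 gives net 51, < 52, so (b) does not meet the standard.
  Not every element is met, so the importer fails to carry Stage I.1.
The customs bureau prevails on this issue.
— Issue II —
At Stage II.1 the importer must meet a substantially-more-likely showing (weight is at least 76): on (e) the weight is 90 less the opposing 9 gives net 81, ≥ 76, so (e) meets the standard.
  Stage II.1 carried; the burden shifts to the customs bureau.
At Stage II.2 the customs bureau must meet a more-likely-than-not showing (weight is at least 54): on (f) the weight is 68 less the opposing 10 gives net 58, which does reach 54, so (f) meets the standard.
  All elements met at the final stage.
With every stage satisfied, the customs bureau prevails on this issue.
Per-issue: Issue I → customs bureau; Issue II → customs bureau. The importer must prevail on at least one issue; overall, the customs bureau prevails.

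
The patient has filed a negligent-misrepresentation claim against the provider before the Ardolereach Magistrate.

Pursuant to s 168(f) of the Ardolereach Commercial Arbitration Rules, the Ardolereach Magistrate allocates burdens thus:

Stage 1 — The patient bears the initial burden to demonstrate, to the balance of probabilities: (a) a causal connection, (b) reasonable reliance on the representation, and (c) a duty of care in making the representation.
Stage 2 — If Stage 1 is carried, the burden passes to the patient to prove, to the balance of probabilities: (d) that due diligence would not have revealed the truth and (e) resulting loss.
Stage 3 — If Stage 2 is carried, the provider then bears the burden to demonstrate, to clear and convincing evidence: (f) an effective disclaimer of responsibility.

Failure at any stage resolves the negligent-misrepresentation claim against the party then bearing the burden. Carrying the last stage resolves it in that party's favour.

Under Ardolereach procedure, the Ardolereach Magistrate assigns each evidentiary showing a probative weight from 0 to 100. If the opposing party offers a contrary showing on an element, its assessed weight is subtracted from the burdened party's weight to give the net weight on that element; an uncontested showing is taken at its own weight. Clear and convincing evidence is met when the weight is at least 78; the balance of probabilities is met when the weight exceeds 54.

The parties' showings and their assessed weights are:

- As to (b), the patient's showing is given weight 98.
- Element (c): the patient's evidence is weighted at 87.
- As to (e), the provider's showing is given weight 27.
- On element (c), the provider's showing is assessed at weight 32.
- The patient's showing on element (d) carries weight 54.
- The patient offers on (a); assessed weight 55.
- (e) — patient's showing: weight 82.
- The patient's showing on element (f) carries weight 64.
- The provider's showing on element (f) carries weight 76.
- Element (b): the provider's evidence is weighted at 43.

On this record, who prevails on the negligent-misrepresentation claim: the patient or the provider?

Stage 1 (patient, the balance of probabilities, weight exceeds 54): (a) 55 > 54 — meets; (b) net 98−43=55 > 54 — meets; (c) net 87−32=55 > 54 — meets.
  Stage 1 is satisfied; the patient continues to bear the burden.
Stage 2 (patient, the balance of probabilities, weight exceeds 54): (d) 54 ≤ 54 — fails; (e) net 82−27=55 > 54 — meets.
  The patient does not carry Stage 2.
The provider prevails.

provider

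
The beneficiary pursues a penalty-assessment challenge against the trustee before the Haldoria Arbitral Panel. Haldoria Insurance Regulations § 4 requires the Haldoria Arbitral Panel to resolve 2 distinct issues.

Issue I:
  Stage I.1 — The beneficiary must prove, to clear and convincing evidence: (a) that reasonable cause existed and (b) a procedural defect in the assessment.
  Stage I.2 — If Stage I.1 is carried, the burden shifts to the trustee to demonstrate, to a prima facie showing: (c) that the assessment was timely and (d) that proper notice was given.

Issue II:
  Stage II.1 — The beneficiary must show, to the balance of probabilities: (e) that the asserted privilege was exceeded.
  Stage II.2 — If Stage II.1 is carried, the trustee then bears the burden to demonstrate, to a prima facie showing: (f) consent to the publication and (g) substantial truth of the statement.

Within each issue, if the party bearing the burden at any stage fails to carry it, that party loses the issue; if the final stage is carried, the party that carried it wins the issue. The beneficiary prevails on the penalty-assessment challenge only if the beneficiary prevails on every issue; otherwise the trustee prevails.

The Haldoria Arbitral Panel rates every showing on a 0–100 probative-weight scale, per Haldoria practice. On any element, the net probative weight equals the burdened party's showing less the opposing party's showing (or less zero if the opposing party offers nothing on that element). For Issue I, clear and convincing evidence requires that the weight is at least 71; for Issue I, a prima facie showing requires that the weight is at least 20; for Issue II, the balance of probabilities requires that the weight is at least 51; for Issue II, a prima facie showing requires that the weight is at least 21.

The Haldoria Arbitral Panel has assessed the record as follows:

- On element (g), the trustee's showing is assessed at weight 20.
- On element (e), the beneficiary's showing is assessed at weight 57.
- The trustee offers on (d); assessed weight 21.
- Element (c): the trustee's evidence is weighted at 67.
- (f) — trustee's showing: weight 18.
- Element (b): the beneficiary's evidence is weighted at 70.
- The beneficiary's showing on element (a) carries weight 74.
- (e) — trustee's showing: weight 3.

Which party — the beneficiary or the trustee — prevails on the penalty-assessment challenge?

trustee

— Issue I —
At Stage I.1 the beneficiary must meet clear and convincing evidence (weight is at least 71): on (a) the weight is 74, ≥ 71, so (a) meets the standard; on (b) the weight is 70, < 71, so (b) does not meet the standard.
  Stage I.1 not carried; the beneficiary fails its burden.
The analysis ends at Stage I.1; the trustee prevails on this issue.
— Issue II —
Stage II.1 (beneficiary, the balance of probabilities, weight is at least 51): (e) net 57−3=54 ≥ 51 — meets.
  All elements met. The burden passes to the trustee.
Stage II.2 (trustee, a prima facie showing, weight is at least 21): (f) 18 < 21 — fails; (g) 20 < 21 — fails.
  Not every element is met, so the trustee fails to carry Stage II.2.
The beneficiary prevails on this issue.
Per-issue: Issue I → trustee; Issue II → beneficiary. The beneficiary must prevail on every issue; overall, the trustee prevails.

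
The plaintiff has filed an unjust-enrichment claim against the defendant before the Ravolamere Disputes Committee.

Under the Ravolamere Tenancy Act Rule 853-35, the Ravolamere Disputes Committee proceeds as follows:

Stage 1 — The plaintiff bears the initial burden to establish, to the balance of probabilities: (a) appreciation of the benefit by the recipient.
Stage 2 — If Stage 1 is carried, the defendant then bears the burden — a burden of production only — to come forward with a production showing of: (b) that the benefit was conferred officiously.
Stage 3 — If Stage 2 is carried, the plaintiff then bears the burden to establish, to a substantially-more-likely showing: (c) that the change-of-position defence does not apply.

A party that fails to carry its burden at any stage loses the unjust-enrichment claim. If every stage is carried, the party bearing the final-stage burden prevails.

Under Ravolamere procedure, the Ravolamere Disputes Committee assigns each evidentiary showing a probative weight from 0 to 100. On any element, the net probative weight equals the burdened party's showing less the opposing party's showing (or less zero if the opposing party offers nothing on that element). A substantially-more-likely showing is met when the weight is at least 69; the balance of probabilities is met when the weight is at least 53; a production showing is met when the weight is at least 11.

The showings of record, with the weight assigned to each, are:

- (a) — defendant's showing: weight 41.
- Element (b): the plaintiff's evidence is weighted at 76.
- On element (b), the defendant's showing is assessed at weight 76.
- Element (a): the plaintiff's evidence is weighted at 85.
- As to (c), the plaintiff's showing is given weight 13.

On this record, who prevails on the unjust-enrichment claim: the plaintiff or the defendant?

defendant

At Stage 1 the plaintiff must meet the balance of probabilities (weight is at least 53): on (a) the weight is 85 less the opposing 41 gives net 44, < 53, so (a) does not meet the standard.
  Stage 1 not carried; the plaintiff fails its burden.
The analysis ends at Stage 1; the defendant prevails.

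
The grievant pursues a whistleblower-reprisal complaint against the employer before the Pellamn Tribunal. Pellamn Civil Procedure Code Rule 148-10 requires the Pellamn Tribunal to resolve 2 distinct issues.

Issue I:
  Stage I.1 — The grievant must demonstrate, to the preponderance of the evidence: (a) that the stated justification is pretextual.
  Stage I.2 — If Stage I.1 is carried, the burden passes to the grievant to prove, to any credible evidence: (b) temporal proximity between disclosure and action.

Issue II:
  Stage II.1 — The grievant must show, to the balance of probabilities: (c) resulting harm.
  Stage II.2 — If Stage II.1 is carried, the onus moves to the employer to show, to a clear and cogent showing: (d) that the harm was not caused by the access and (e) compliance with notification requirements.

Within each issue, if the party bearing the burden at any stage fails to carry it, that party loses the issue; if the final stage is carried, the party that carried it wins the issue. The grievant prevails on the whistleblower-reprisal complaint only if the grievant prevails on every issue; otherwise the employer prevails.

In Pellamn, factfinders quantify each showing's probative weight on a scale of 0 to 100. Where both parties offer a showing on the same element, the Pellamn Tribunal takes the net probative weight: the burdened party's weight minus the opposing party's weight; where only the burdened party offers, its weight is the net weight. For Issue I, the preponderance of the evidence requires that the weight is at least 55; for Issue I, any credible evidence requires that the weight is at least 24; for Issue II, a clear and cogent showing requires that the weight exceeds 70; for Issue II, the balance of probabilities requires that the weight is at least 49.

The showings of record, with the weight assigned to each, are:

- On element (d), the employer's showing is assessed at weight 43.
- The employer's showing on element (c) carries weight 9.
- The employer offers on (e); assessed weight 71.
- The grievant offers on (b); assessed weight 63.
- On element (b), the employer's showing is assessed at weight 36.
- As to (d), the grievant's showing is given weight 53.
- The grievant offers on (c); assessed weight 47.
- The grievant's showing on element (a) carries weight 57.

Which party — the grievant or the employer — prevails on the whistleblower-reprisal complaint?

employer

— Issue I —
Stage I.1 — burden on grievant; standard: the preponderance of the evidence (weight is at least 55).
    (a): 57 ≥ 55 [met]
  Stage I.1 is satisfied; the grievant continues to bear the burden.
Stage I.2 — burden on grievant; standard: any credible evidence (weight is at least 24).
    (b): 63 − 36 = 27 ≥ 24 [met]
  Stage I.2 carried; the final stage is satisfied.
With every stage satisfied, the grievant prevails on this issue.
— Issue II —
Stage II.1 (grievant, the balance of probabilities, weight is at least 49): (c) net 47−9=38 < 49 — fails.
  The grievant does not carry Stage II.1.
The analysis ends at Stage II.1; the employer prevails on this issue.
Per-issue: Issue I → grievant; Issue II → employer. The grievant must prevail on every issue; overall, the employer prevails.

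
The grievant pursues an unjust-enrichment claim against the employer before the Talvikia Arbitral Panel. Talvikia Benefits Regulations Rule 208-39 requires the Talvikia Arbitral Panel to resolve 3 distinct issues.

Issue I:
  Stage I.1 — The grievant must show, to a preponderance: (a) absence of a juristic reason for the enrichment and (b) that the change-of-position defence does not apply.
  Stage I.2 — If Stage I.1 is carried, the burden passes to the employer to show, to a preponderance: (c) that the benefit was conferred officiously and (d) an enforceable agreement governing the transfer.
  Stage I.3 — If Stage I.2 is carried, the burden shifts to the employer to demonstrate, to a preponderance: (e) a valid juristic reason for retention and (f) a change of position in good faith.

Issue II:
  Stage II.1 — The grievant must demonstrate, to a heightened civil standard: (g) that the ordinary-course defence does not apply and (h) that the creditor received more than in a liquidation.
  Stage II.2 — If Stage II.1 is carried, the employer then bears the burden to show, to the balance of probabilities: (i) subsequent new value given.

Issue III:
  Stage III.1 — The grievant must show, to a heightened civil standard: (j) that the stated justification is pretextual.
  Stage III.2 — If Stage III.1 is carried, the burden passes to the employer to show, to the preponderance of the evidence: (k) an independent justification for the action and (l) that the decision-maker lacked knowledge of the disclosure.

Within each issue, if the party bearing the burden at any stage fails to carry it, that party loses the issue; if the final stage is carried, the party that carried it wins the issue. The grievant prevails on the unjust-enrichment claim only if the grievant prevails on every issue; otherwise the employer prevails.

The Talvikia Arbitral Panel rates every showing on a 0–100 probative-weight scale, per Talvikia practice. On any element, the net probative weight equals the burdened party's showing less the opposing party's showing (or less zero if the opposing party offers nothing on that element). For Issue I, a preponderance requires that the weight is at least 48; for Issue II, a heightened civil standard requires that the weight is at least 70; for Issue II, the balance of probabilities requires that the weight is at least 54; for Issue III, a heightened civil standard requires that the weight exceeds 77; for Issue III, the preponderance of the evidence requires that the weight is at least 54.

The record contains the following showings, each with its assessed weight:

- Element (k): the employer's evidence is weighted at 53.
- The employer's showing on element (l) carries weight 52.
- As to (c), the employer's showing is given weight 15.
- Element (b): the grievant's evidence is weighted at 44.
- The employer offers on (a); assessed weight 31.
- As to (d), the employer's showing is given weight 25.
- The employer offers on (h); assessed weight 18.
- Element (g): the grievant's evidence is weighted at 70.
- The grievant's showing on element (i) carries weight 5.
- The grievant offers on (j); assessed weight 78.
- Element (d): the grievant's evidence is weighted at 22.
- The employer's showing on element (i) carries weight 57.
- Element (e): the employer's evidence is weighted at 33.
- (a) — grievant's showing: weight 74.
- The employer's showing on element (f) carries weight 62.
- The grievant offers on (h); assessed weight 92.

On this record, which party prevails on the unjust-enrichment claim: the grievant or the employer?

— Issue I —
Stage I.1 (grievant, a preponderance, weight is at least 48): (a) net 74−31=43 < 48 — fails; (b) 44 < 48 — fails.
  Stage I.1 not carried; the grievant fails its burden.
The analysis ends at Stage I.1; the employer prevails on this issue.
— Issue II —
Stage II.1 — burden on grievant; standard: a heightened civil standard (weight is at least 70).
    (g): 70 ≥ 70 [met]
    (h): 92 − 18 = 74 ≥ 70 [met]
  Stage II.1 is satisfied; the onus moves to the employer.
Stage II.2 — burden on employer; standard: the balance of probabilities (weight is at least 54).
    (i): 57 − 5 = 52 < 54 [not met]
  The employer does not carry Stage II.2.
So the grievant prevails on this issue.
— Issue III —
At Stage III.1 the grievant must meet a heightened civil standard (weight exceeds 77): on (j) the weight is 78, > 77, so (j) meets the standard.
  Stage III.1 is satisfied; the onus moves to the employer.
At Stage III.2 the employer must meet the preponderance of the evidence (weight is at least 54): on (k) the weight is 53, which does not reach 54, so (k) does not meet the standard; on (l) the weight is 52, which does not reach 54, so (l) does not meet the standard.
  Stage III.2 not carried; the employer fails its burden.
The analysis ends at Stage III.2; the grievant prevails on this issue.
Per-issue: Issue I → employer; Issue II → grievant; Issue III → grievant. The grievant must prevail on every issue; overall, the employer prevails.

employer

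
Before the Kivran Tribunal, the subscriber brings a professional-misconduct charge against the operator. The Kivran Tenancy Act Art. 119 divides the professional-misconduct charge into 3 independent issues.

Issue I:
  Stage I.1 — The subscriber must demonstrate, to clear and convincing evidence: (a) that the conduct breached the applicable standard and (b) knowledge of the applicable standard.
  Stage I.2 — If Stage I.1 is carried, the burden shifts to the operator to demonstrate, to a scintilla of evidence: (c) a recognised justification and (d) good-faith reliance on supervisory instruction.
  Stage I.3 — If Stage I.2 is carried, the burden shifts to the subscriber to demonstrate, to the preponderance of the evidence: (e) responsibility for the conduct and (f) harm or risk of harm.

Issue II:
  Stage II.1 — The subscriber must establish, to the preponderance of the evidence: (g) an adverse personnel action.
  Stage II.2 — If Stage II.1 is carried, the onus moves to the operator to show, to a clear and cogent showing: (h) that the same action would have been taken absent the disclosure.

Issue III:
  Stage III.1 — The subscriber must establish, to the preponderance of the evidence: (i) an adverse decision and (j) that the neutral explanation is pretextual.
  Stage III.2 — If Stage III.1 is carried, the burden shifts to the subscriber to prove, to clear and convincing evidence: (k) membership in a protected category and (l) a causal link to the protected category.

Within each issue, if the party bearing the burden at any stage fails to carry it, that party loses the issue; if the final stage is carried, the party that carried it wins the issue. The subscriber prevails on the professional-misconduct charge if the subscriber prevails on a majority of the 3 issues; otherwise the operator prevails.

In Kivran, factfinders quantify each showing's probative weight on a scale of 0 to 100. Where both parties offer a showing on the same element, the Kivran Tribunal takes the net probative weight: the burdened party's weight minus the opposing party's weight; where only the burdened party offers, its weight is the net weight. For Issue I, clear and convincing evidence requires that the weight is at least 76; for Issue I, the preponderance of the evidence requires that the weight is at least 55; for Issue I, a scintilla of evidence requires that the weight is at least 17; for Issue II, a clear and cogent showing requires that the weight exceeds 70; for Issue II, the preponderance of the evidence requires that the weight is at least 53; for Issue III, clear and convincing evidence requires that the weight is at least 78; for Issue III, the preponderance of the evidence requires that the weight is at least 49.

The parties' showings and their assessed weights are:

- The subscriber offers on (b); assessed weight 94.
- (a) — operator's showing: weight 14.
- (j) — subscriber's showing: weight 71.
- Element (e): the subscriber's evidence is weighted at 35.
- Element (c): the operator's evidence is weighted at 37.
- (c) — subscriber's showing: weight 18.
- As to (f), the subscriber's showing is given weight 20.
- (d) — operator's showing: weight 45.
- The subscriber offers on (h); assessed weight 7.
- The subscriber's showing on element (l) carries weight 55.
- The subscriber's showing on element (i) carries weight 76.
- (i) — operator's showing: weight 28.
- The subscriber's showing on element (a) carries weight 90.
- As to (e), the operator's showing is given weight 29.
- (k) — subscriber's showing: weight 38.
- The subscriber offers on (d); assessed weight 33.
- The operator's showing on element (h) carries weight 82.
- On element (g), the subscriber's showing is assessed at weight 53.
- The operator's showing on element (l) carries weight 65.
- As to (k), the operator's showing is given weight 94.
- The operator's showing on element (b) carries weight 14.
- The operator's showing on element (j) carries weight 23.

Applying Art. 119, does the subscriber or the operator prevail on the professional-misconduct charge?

operator

— Issue I —
At Stage I.1 the subscriber must meet clear and convincing evidence (weight is at least 76): on (a) the weight is 90 less the opposing 14 gives net 76, ≥ 76, so (a) meets the standard; on (b) the weight is 94 less the opposing 14 gives net 80, ≥ 76, so (b) meets the standard.
  Stage I.1 carried; the burden shifts to the operator.
At Stage I.2 the operator must meet a scintilla of evidence (weight is at least 17): on (c) the weight is 37 less the opposing 18 gives net 19, which does reach 17, so (c) meets the standard; on (d) the weight is 45 less the opposing 33 gives net 12, < 17, so (d) does not meet the standard.
  Not every element is met, so the operator fails to carry Stage I.2.
The subscriber prevails on this issue.
— Issue II —
Stage II.1 — burden on subscriber; standard: the preponderance of the evidence (weight is at least 53).
    (g): 53 ≥ 53 [met]
  All elements met. The burden passes to the operator.
Stage II.2 — burden on operator; standard: a clear and cogent showing (weight exceeds 70).
    (h): 82 − 7 = 75 > 70 [met]
  Stage II.2 carried; the final stage is satisfied.
All stages carried — the operator prevails on this issue.
— Issue III —
Stage III.1 (subscriber, the preponderance of the evidence, weight is at least 49): (i) net 76−28=48 < 49 — fails; (j) net 71−23=48 < 49 — fails.
  The subscriber does not carry Stage III.1.
The analysis ends at Stage III.1; the operator prevails on this issue.
Per-issue: Issue I → subscriber; Issue II → operator; Issue III → operator. The subscriber must prevail on a majority of issues; overall, the operator prevails.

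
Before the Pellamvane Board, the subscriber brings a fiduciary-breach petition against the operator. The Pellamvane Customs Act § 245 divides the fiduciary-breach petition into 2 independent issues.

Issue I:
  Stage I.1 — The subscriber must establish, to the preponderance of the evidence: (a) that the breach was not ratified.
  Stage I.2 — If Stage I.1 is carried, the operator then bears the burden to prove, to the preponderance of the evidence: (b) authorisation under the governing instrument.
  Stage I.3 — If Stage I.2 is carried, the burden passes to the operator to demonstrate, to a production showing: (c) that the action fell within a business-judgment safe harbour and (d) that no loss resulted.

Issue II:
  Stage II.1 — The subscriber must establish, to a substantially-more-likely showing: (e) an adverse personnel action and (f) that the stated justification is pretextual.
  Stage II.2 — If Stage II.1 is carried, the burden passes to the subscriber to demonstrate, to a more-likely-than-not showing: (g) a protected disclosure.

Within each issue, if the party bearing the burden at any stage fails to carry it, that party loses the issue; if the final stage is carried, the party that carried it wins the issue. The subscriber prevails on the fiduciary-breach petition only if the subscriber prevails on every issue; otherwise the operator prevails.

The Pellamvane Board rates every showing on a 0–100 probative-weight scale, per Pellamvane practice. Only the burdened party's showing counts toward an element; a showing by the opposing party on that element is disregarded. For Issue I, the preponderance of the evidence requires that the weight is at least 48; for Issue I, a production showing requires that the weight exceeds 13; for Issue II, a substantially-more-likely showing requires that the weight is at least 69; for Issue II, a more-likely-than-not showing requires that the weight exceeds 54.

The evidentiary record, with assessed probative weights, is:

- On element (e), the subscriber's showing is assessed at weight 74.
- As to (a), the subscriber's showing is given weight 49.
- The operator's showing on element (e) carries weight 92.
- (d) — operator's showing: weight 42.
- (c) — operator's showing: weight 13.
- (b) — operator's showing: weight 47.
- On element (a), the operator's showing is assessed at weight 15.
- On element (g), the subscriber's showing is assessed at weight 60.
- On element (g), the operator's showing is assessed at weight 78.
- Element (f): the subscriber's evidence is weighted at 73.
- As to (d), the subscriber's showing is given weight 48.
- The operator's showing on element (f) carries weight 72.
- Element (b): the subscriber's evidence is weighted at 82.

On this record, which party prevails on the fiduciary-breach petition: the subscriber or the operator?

— Issue I —
Stage I.1 — burden on subscriber; standard: the preponderance of the evidence (weight is at least 48).
    (a): 49 (operator's 15 disregarded) ≥ 48 [met]
  The subscriber carries Stage I.1; the operator now bears the burden.
Stage I.2 — burden on operator; standard: the preponderance of the evidence (weight is at least 48).
    (b): 47 (subscriber's 82 disregarded) < 48 [not met]
  Stage I.2 not carried; the operator fails its burden.
The analysis ends at Stage I.2; the subscriber prevails on this issue.
— Issue II —
Stage II.1 (subscriber, a substantially-more-likely showing, weight is at least 69): (e) 74 (operator's 92 disregarded) ≥ 69 — meets; (f) 73 (operator's 72 disregarded) ≥ 69 — meets.
  Stage II.1 is satisfied; the subscriber continues to bear the burden.
Stage II.2 (subscriber, a more-likely-than-not showing, weight exceeds 54): (g) 60 (operator's 78 disregarded) > 54 — meets.
  Stage II.2 carried; the final stage is satisfied.
Every stage carried; the subscriber prevails on this issue.
Per-issue: Issue I → subscriber; Issue II → subscriber. The subscriber must prevail on every issue; overall, the subscriber prevails.

subscriber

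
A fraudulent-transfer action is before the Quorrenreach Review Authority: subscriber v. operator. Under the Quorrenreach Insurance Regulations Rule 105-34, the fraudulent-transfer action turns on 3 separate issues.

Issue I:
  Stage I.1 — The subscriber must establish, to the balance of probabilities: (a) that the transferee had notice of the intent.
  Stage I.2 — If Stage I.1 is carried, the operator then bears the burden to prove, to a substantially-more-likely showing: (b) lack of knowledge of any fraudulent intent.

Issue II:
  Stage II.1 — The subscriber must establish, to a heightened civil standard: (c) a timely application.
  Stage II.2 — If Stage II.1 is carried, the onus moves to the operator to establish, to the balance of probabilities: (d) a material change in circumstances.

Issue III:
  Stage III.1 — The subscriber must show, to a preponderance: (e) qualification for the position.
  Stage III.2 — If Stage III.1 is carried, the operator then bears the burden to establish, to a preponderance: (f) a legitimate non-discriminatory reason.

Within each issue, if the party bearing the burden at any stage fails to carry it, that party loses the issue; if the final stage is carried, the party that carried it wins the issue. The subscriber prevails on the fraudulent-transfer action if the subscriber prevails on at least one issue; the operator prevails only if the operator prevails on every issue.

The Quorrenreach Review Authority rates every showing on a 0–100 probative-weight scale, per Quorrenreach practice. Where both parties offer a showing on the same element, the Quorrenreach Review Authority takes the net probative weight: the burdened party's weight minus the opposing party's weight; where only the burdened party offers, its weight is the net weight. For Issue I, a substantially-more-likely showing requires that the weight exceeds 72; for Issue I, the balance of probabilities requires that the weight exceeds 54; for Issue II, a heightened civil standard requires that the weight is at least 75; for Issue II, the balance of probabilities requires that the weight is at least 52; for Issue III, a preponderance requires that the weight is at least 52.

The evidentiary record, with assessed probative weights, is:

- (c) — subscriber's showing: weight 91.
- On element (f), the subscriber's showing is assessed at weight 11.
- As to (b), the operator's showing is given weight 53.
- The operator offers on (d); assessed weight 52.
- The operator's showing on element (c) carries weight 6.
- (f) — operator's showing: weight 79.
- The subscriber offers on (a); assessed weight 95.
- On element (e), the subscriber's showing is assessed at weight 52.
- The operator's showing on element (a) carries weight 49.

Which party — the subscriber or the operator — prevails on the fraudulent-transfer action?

— Issue I —
Stage I.1 — burden on subscriber; standard: the balance of probabilities (weight exceeds 54).
    (a): 95 − 49 = 46 ≤ 54 [not met]
  The subscriber does not carry Stage I.1.
The operator prevails on this issue.
— Issue II —
Stage II.1 — burden on subscriber; standard: a heightened civil standard (weight is at least 75).
    (c): 91 − 6 = 85 ≥ 75 [met]
  The subscriber carries Stage II.1; the operator now bears the burden.
Stage II.2 — burden on operator; standard: the balance of probabilities (weight is at least 52).
    (d): 52 ≥ 52 [met]
  All elements met at the final stage.
All stages carried — the operator prevails on this issue.
— Issue III —
Stage III.1 — burden on subscriber; standard: a preponderance (weight is at least 52).
    (e): 52 ≥ 52 [met]
  The subscriber carries Stage III.1; the operator now bears the burden.
Stage III.2 — burden on operator; standard: a preponderance (weight is at least 52).
    (f): 79 − 11 = 68 ≥ 52 [met]
  All elements met at the final stage.
With every stage satisfied, the operator prevails on this issue.
Per-issue: Issue I → operator; Issue II → operator; Issue III → operator. The subscriber must prevail on at least one issue; overall, the operator prevails.

operator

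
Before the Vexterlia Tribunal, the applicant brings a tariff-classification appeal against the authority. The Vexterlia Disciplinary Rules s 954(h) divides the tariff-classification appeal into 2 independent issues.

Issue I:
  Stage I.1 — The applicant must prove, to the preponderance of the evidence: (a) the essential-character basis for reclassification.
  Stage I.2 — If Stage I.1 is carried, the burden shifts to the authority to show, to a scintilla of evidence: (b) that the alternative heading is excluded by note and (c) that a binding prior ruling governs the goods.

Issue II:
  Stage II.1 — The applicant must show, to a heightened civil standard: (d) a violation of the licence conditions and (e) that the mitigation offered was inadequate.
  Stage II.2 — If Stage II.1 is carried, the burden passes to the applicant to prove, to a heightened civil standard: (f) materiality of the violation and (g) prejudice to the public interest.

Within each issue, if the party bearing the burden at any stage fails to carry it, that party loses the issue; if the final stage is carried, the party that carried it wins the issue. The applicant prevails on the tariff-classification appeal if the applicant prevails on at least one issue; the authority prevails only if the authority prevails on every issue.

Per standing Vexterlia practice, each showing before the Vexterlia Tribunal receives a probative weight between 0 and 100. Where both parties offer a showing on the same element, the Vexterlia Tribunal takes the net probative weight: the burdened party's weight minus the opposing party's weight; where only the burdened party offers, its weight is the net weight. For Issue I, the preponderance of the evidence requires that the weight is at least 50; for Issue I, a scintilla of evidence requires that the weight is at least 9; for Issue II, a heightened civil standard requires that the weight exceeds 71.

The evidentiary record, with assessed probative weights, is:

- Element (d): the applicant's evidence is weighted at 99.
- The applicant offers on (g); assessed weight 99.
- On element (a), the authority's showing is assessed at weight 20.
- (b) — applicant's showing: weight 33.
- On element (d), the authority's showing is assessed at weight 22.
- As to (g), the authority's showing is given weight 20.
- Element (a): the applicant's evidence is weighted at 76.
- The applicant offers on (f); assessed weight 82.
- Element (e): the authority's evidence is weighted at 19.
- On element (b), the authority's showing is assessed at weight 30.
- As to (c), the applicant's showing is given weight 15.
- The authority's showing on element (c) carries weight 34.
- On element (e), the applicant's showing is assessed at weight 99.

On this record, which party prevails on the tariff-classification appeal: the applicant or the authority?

— Issue I —
Stage I.1 — burden on applicant; standard: the preponderance of the evidence (weight is at least 50).
    (a): 76 − 20 = 56 ≥ 50 [met]
  Stage I.1 carried; the burden shifts to the authority.
Stage I.2 — burden on authority; standard: a scintilla of evidence (weight is at least 9).
    (b): 30 − 33 = -3 < 9 [not met]
    (c): 34 − 15 = 19 ≥ 9 [met]
  Not every element is met, so the authority fails to carry Stage I.2.
So the applicant prevails on this issue.
— Issue II —
Stage II.1 — burden on applicant; standard: a heightened civil standard (weight exceeds 71).
    (d): 99 − 22 = 77 > 71 [met]
    (e): 99 − 19 = 80 > 71 [met]
  Stage II.1 carried; the burden remains with the applicant.
Stage II.2 — burden on applicant; standard: a heightened civil standard (weight exceeds 71).
    (f): 82 > 71 [met]
    (g): 99 − 20 = 79 > 71 [met]
  All elements met at the final stage.
Every stage carried; the applicant prevails on this issue.
Per-issue: Issue I → applicant; Issue II → applicant. The applicant must prevail on at least one issue; overall, the applicant prevails.

applicant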